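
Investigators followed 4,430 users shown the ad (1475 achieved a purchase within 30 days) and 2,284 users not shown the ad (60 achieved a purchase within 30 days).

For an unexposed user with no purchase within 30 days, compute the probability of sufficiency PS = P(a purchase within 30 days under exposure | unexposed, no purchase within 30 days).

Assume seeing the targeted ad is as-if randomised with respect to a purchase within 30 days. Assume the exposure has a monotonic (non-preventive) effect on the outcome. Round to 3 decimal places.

PS ≈ 0.315

p₁ = P(outcome | exposed) = 1475/4430 = 0.33296
p₀ = P(outcome | unexposed) = 60/2284 = 0.02627
Under exogeneity and monotonicity, PS = (p₁ − p₀) / (1 − p₀).
PS = (0.33296 − 0.02627) / (1 − 0.02627) = 0.30669 / 0.97373 ≈ 0.3150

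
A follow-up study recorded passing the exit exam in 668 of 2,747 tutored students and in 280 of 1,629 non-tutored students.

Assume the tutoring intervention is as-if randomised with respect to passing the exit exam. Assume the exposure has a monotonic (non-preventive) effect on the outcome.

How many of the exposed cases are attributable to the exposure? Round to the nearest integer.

about 196 cases

p₁ = P(outcome | exposed) = 668/2747 = 0.24317
p₀ = P(outcome | unexposed) = 280/1629 = 0.17188
PN = (p₁ − p₀)/p₁ = (0.24317 − 0.17188) / 0.24317 ≈ 0.29316.
Attributable cases ≈ PN × (exposed cases) = 0.29316 × 668 ≈ 195.83.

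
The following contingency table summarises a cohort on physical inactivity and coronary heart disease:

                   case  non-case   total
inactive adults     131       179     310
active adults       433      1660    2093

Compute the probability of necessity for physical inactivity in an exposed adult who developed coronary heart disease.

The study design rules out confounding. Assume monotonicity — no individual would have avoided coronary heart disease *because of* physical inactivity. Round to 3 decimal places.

PN ≈ 0.510

p₁ = P(outcome | exposed) = 131/310 = 0.42258
p₀ = P(outcome | unexposed) = 433/2093 = 0.20688
Under exogeneity and monotonicity, PN = (p₁ − p₀) / p₁.
PN = (0.42258 − 0.20688) / 0.42258 = 0.2157 / 0.42258 ≈ 0.5104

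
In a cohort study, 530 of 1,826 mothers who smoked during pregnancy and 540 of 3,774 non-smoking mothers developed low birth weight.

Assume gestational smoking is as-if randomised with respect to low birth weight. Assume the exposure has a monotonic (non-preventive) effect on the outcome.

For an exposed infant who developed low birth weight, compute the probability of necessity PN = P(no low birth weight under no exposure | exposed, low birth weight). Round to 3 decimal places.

PN ≈ 0.507

p₁ = P(outcome | exposed) = 530/1826 = 0.29025
p₀ = P(outcome | unexposed) = 540/3774 = 0.14308
Under exogeneity and monotonicity, PN = (p₁ − p₀) / p₁.
PN = (0.29025 − 0.14308) / 0.29025 = 0.14717 / 0.29025 ≈ 0.5070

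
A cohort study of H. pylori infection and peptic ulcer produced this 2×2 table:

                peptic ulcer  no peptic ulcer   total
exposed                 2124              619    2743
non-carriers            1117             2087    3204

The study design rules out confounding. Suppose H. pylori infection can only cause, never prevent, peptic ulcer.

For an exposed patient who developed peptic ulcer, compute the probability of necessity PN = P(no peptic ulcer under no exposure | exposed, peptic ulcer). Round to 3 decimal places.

p₁ = P(outcome | exposed) = 2124/2743 = 0.77433
p₀ = P(outcome | unexposed) = 1117/3204 = 0.34863
Under exogeneity and monotonicity, PN = (p₁ − p₀)/p₁.
PN = (0.77433 − 0.34863) / 0.77433 ≈ 0.5498

PN ≈ 0.550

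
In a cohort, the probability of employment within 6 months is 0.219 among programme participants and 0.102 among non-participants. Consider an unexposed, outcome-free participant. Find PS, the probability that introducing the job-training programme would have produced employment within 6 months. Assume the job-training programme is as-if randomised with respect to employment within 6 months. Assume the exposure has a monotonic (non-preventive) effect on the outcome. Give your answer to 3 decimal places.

PS ≈ 0.130

Let p₁ = 0.219, p₀ = 0.102.
Under exogeneity and monotonicity, PS = (p₁ − p₀) / (1 − p₀).
PS = (0.219 − 0.102) / (1 − 0.102) = 0.117 / 0.898 ≈ 0.1303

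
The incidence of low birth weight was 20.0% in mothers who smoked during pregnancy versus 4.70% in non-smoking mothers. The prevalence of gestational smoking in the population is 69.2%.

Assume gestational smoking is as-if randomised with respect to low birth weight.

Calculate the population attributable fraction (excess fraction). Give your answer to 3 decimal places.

p₁ = 0.2, p₀ = 0.047.
Overall risk P(Y=1) = π·p₁ + (1−π)·p₀ = 0.692×0.2 + 0.308×0.047 = 0.15288.
Under exogeneity, PAF = [P(Y=1) − p₀] / P(Y=1).
PAF = (0.15288 − 0.047) / 0.15288 ≈ 0.6926

PAF ≈ 0.693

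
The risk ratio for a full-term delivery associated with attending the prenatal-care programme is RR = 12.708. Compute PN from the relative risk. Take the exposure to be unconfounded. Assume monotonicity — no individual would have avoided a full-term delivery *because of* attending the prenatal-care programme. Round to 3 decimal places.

PN ≈ 0.921

Under exogeneity and monotonicity, PN = (RR − 1) / RR = 1 − 1/RR.
PN = (12.708 − 1) / 12.708 = 11.71 / 12.708 ≈ 0.9213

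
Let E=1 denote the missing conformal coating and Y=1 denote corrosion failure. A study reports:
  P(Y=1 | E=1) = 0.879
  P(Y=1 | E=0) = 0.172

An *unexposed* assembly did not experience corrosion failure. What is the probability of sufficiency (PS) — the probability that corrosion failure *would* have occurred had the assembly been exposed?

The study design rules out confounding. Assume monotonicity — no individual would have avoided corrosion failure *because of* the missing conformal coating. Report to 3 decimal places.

Let p₁ = 0.879, p₀ = 0.172.
Under exogeneity and monotonicity, PS = (p₁ − p₀) / (1 − p₀).
PS = (0.879 − 0.172) / (1 − 0.172) = 0.707 / 0.828 ≈ 0.8539

PS ≈ 0.854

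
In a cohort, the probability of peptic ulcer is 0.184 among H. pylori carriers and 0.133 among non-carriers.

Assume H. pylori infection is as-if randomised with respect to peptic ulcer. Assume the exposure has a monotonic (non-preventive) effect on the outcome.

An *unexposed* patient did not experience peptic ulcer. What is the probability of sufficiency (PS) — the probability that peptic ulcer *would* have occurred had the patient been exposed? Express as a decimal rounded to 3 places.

Let p₁ = 0.184, p₀ = 0.133.
Under exogeneity and monotonicity, PS = (p₁ − p₀) / (1 − p₀).
PS = (0.184 − 0.133) / (1 − 0.133) = 0.051 / 0.867 ≈ 0.0588

PS ≈ 0.059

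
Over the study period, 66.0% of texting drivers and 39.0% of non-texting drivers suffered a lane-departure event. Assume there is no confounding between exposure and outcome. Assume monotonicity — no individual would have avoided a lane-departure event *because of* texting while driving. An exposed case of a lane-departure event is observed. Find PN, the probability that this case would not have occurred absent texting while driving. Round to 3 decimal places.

p₁ = 0.66, p₀ = 0.39.
Under exogeneity and monotonicity, PN = (p₁ − p₀) / p₁.
PN = (0.66 − 0.39) / 0.66 = 0.27 / 0.66 ≈ 0.4091

PN ≈ 0.409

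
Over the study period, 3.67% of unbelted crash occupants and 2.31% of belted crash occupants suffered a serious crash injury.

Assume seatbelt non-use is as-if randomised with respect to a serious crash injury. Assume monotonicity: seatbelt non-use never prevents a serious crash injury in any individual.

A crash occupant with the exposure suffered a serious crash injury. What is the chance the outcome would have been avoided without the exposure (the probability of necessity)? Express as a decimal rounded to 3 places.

p₁ = 0.0367, p₀ = 0.0231.
Under exogeneity and monotonicity, PN = (p₁ − p₀) / p₁.
PN = (0.0367 − 0.0231) / 0.0367 = 0.0136 / 0.0367 ≈ 0.3706

PN ≈ 0.371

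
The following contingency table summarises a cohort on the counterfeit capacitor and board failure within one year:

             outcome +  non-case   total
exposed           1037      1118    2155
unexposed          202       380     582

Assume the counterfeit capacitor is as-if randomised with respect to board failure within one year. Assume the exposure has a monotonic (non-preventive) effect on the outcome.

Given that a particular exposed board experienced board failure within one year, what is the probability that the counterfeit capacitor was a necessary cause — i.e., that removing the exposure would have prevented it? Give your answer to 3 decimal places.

PN ≈ 0.279

p₁ = P(outcome | exposed) = 1037/2155 = 0.48121
p₀ = P(outcome | unexposed) = 202/582 = 0.34708
Under exogeneity and monotonicity, PN = (p₁ − p₀)/p₁.
PN = (0.48121 − 0.34708) / 0.48121 ≈ 0.2787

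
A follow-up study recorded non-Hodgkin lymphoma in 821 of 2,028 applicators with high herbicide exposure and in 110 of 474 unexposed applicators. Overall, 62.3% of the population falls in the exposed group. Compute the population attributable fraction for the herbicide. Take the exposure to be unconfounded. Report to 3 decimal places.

p₁ = P(outcome | exposed) = 821/2028 = 0.40483
p₀ = P(outcome | unexposed) = 110/474 = 0.23207
Overall risk P(Y=1) = π·p₁ + (1−π)·p₀ = 0.623×0.40483 + 0.377×0.23207 = 0.3397.
Under exogeneity, PAF = [P(Y=1) − p₀] / P(Y=1).
PAF = (0.3397 − 0.23207) / 0.3397 ≈ 0.3168

PAF ≈ 0.317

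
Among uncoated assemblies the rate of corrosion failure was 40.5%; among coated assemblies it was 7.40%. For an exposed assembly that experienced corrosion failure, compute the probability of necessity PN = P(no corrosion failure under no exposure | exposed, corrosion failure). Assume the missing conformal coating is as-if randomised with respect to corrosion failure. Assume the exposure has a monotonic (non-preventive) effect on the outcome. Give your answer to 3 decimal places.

PN ≈ 0.817

p₁ = 0.405, p₀ = 0.074.
Under exogeneity and monotonicity, PN = (p₁ − p₀) / p₁.
PN = (0.405 − 0.074) / 0.405 = 0.331 / 0.405 ≈ 0.8173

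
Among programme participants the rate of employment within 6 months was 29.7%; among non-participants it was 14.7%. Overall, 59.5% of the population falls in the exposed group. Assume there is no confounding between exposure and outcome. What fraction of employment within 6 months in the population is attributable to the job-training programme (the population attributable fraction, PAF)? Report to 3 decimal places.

PAF ≈ 0.378

p₁ = 0.297, p₀ = 0.147.
Overall risk P(Y=1) = π·p₁ + (1−π)·p₀ = 0.595×0.297 + 0.405×0.147 = 0.23625.
Under exogeneity, PAF = [P(Y=1) − p₀] / P(Y=1).
PAF = (0.23625 − 0.147) / 0.23625 ≈ 0.3778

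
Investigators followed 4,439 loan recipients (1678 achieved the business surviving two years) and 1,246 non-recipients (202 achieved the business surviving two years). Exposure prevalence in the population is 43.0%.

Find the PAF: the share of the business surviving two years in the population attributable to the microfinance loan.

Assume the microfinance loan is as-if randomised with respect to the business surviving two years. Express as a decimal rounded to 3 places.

p₁ = P(outcome | exposed) = 1678/4439 = 0.37801
p₀ = P(outcome | unexposed) = 202/1246 = 0.16212
Overall risk P(Y=1) = π·p₁ + (1−π)·p₀ = 0.43×0.37801 + 0.57×0.16212 = 0.25495.
Under exogeneity, PAF = [P(Y=1) − p₀] / P(Y=1).
PAF = (0.25495 − 0.16212) / 0.25495 ≈ 0.3641

PAF ≈ 0.364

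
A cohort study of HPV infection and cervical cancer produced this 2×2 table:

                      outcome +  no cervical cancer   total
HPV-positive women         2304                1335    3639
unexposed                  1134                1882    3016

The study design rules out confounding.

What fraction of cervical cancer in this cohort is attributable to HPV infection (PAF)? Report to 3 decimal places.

p₁ = P(outcome | exposed) = 2304/3639 = 0.63314
p₀ = P(outcome | unexposed) = 1134/3016 = 0.37599
Exposure prevalence π = 3639/6655 = 0.54681; overall risk P(Y=1) = 0.5166.
Under exogeneity, PAF = [P(Y=1) − p₀]/P(Y=1).
PAF = (0.5166 − 0.37599) / 0.5166 ≈ 0.2722

PAF ≈ 0.272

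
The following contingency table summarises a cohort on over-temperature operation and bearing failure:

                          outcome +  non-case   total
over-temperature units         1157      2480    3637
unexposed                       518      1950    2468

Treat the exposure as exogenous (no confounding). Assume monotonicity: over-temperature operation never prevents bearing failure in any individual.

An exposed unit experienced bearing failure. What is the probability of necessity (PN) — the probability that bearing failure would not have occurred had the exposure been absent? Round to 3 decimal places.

PN ≈ 0.340

p₁ = P(outcome | exposed) = 1157/3637 = 0.31812
p₀ = P(outcome | unexposed) = 518/2468 = 0.20989
Under exogeneity and monotonicity, PN = (p₁ − p₀)/p₁.
PN = (0.31812 − 0.20989) / 0.31812 ≈ 0.3402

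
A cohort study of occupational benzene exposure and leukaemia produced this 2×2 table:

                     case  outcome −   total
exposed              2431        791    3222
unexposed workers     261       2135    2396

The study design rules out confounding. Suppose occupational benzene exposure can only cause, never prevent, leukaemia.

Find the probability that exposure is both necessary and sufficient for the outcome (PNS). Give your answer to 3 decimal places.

p₁ = P(outcome | exposed) = 2431/3222 = 0.7545
p₀ = P(outcome | unexposed) = 261/2396 = 0.10893
Under exogeneity and monotonicity, PNS = p₁ − p₀.
PNS = 0.7545 − 0.10893 = 0.64557

PNS ≈ 0.646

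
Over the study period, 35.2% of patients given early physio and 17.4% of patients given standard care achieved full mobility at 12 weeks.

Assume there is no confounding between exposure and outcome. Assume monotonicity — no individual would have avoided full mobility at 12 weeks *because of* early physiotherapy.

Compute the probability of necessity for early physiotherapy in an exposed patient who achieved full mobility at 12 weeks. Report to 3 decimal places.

p₁ = 0.352, p₀ = 0.174.
Under exogeneity and monotonicity, PN = (p₁ − p₀) / p₁.
PN = (0.352 − 0.174) / 0.352 = 0.178 / 0.352 ≈ 0.5057

PN ≈ 0.506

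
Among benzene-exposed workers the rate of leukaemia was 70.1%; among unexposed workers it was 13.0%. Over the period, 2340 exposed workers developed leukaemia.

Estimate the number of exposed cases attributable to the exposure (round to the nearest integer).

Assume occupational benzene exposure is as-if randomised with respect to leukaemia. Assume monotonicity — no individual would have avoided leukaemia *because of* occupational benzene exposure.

p₁ = 0.701, p₀ = 0.13.
PN = (p₁ − p₀)/p₁ = (0.701 − 0.13) / 0.701 ≈ 0.81455.
Attributable cases ≈ PN × (exposed cases) = 0.81455 × 2340 ≈ 1906.05.

about 1906 cases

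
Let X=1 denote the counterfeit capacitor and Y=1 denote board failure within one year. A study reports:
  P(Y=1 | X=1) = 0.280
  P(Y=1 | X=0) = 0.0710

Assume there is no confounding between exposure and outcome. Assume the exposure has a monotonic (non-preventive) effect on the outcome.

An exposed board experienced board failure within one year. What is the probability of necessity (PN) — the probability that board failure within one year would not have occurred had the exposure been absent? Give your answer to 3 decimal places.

Let p₁ = 0.28, p₀ = 0.071.
Under exogeneity and monotonicity, PN = (p₁ − p₀) / p₁.
PN = (0.28 − 0.071) / 0.28 = 0.209 / 0.28 ≈ 0.7464

PN ≈ 0.746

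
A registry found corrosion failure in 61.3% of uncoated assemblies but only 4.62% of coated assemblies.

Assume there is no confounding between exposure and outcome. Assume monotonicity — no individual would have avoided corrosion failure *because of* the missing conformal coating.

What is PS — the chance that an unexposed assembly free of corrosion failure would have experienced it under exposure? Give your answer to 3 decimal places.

PS ≈ 0.594

p₁ = 0.613, p₀ = 0.0462.
Under exogeneity and monotonicity, PS = (p₁ − p₀) / (1 − p₀).
PS = (0.613 − 0.0462) / (1 − 0.0462) = 0.5668 / 0.9538 ≈ 0.5943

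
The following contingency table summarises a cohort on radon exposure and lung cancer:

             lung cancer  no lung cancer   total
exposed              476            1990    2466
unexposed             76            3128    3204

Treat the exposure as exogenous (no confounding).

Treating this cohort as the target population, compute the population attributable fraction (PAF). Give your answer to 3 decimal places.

p₁ = P(outcome | exposed) = 476/2466 = 0.19303
p₀ = P(outcome | unexposed) = 76/3204 = 0.02372
Exposure prevalence π = 2466/5670 = 0.43492; overall risk P(Y=1) = 0.097354.
Under exogeneity, PAF = [P(Y=1) − p₀]/P(Y=1).
PAF = (0.097354 − 0.02372) / 0.097354 ≈ 0.7564

PAF ≈ 0.756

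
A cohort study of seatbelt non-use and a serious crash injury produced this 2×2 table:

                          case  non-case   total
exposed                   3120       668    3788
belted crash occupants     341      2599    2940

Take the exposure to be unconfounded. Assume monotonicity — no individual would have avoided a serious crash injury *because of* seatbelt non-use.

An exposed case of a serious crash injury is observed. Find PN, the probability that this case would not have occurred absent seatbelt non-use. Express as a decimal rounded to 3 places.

p₁ = P(outcome | exposed) = 3120/3788 = 0.82365
p₀ = P(outcome | unexposed) = 341/2940 = 0.11599
Under exogeneity and monotonicity, PN = (p₁ − p₀)/p₁.
PN = (0.82365 − 0.11599) / 0.82365 ≈ 0.8592

PN ≈ 0.859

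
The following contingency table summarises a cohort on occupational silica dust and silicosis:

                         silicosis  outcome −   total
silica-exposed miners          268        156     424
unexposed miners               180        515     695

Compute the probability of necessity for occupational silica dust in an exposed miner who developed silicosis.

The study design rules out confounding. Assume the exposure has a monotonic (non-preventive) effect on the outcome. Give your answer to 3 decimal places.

p₁ = P(outcome | exposed) = 268/424 = 0.63208
p₀ = P(outcome | unexposed) = 180/695 = 0.25899
Under exogeneity and monotonicity, PN = (p₁ − p₀)/p₁.
PN = (0.63208 − 0.25899) / 0.63208 ≈ 0.5903

PN ≈ 0.590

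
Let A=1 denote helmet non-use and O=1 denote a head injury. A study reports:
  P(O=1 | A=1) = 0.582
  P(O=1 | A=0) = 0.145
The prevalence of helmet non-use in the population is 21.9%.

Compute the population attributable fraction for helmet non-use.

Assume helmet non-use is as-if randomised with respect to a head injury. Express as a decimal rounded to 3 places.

Let p₁ = 0.582, p₀ = 0.145.
Overall risk P(Y=1) = π·p₁ + (1−π)·p₀ = 0.219×0.582 + 0.781×0.145 = 0.2407.
Under exogeneity, PAF = [P(Y=1) − p₀] / P(Y=1).
PAF = (0.2407 − 0.145) / 0.2407 ≈ 0.3976

PAF ≈ 0.398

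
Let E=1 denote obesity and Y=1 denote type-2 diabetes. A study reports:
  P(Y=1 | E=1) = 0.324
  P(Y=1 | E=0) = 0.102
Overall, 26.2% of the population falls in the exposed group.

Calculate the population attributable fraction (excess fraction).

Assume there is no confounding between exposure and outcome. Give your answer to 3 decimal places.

PAF ≈ 0.363

Let p₁ = 0.324, p₀ = 0.102.
Overall risk P(Y=1) = π·p₁ + (1−π)·p₀ = 0.262×0.324 + 0.738×0.102 = 0.16016.
Under exogeneity, PAF = [P(Y=1) − p₀] / P(Y=1).
PAF = (0.16016 − 0.102) / 0.16016 ≈ 0.3632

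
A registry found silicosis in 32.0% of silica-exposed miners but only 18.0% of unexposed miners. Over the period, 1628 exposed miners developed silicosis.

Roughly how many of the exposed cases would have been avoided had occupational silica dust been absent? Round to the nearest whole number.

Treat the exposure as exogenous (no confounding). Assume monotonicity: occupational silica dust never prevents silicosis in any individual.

p₁ = 0.32, p₀ = 0.18.
PN = (p₁ − p₀)/p₁ = (0.32 − 0.18) / 0.32 ≈ 0.43750.
Attributable cases ≈ PN × (exposed cases) = 0.43750 × 1628 ≈ 712.25.

about 712 cases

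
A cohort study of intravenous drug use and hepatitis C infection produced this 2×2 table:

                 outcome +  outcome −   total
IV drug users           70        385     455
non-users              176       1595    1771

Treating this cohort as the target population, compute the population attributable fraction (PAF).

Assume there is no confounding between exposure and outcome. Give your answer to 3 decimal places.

p₁ = P(outcome | exposed) = 70/455 = 0.15385
p₀ = P(outcome | unexposed) = 176/1771 = 0.099379
Exposure prevalence π = 455/2226 = 0.2044; overall risk P(Y=1) = 0.11051.
Under exogeneity, PAF = [P(Y=1) − p₀]/P(Y=1).
PAF = (0.11051 − 0.099379) / 0.11051 ≈ 0.1007

PAF ≈ 0.101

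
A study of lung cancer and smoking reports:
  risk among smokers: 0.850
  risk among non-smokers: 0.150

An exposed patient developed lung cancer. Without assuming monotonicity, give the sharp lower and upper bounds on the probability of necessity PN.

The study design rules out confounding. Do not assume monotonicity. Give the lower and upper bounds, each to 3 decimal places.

0.824 ≤ PN ≤ 1.000

Let p₁ = 0.85, p₀ = 0.15.
Under exogeneity alone the bounds on PN are max{0,(p₁−p₀)/p₁} ≤ PN ≤ min{1,(1−p₀)/p₁}.
  lower = (p₁ − p₀)/p₁ = 0.7 / 0.85 ≈ 0.8235
  upper = min{1, (1 − p₀)/p₁} = 0.85 / 0.85 ≈ 1.0000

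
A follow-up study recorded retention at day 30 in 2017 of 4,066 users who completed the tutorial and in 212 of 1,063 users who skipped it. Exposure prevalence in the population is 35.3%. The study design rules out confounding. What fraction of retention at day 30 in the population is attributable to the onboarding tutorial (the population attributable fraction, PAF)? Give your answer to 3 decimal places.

PAF ≈ 0.344

p₁ = P(outcome | exposed) = 2017/4066 = 0.49606
p₀ = P(outcome | unexposed) = 212/1063 = 0.19944
Overall risk P(Y=1) = π·p₁ + (1−π)·p₀ = 0.353×0.49606 + 0.647×0.19944 = 0.30415.
Under exogeneity, PAF = [P(Y=1) − p₀] / P(Y=1).
PAF = (0.30415 − 0.19944) / 0.30415 ≈ 0.3443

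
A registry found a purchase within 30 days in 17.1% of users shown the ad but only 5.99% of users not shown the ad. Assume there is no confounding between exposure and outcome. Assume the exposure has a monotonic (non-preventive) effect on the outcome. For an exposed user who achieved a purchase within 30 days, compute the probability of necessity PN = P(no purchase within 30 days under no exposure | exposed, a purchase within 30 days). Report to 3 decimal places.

p₁ = 0.171, p₀ = 0.0599.
Under exogeneity and monotonicity, PN = (p₁ − p₀) / p₁.
PN = (0.171 − 0.0599) / 0.171 = 0.1111 / 0.171 ≈ 0.6497

PN ≈ 0.650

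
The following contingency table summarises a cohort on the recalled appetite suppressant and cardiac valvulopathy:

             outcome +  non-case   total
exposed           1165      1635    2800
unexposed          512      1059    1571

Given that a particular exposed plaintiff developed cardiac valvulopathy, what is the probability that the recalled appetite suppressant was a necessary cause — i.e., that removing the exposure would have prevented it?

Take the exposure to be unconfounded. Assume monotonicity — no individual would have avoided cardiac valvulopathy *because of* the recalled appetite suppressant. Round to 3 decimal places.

PN ≈ 0.217

p₁ = P(outcome | exposed) = 1165/2800 = 0.41607
p₀ = P(outcome | unexposed) = 512/1571 = 0.32591
Under exogeneity and monotonicity, PN = (p₁ − p₀)/p₁.
PN = (0.41607 − 0.32591) / 0.41607 ≈ 0.2167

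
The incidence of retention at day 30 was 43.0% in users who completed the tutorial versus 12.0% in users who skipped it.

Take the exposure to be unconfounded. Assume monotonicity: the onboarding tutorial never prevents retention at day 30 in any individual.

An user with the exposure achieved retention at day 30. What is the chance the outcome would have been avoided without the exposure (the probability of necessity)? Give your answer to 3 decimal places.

p₁ = 0.43, p₀ = 0.12.
Under exogeneity and monotonicity, PN = (p₁ − p₀) / p₁.
PN = (0.43 − 0.12) / 0.43 = 0.31 / 0.43 ≈ 0.7209

PN ≈ 0.721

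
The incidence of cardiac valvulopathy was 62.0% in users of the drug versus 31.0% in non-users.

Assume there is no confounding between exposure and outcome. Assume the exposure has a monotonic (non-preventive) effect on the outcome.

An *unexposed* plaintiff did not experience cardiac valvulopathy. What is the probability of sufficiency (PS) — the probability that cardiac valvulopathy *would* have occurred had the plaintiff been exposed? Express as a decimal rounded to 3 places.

p₁ = 0.62, p₀ = 0.31.
Under exogeneity and monotonicity, PS = (p₁ − p₀) / (1 − p₀).
PS = (0.62 − 0.31) / (1 − 0.31) = 0.31 / 0.69 ≈ 0.4493

PS ≈ 0.449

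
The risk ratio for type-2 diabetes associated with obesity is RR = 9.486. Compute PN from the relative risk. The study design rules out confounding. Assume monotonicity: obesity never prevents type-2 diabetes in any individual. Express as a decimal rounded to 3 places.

Under exogeneity and monotonicity, PN = (RR − 1) / RR = 1 − 1/RR.
PN = (9.486 − 1) / 9.486 = 8.486 / 9.486 ≈ 0.8946

PN ≈ 0.895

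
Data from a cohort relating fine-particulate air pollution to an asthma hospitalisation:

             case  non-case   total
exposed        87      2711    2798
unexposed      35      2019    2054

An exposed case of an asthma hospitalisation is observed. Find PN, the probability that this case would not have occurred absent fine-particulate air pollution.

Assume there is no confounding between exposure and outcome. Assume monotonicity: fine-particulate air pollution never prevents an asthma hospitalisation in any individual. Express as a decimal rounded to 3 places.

PN ≈ 0.452

p₁ = P(outcome | exposed) = 87/2798 = 0.031094
p₀ = P(outcome | unexposed) = 35/2054 = 0.01704
Under exogeneity and monotonicity, PN = (p₁ − p₀)/p₁.
PN = (0.031094 − 0.01704) / 0.031094 ≈ 0.4520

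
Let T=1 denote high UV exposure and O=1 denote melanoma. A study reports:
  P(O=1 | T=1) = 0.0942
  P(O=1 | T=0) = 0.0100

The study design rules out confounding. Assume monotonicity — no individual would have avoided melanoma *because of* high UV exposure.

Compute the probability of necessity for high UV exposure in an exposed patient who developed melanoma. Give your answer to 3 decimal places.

PN ≈ 0.894

Let p₁ = 0.0942, p₀ = 0.01.
Under exogeneity and monotonicity, PN = (p₁ − p₀) / p₁.
PN = (0.0942 − 0.01) / 0.0942 = 0.0842 / 0.0942 ≈ 0.8938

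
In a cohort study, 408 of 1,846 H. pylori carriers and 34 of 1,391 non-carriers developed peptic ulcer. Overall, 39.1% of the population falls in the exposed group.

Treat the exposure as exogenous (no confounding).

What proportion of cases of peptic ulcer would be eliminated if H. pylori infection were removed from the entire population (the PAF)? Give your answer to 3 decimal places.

p₁ = P(outcome | exposed) = 408/1846 = 0.22102
p₀ = P(outcome | unexposed) = 34/1391 = 0.024443
Overall risk P(Y=1) = π·p₁ + (1−π)·p₀ = 0.391×0.22102 + 0.609×0.024443 = 0.1013.
Under exogeneity, PAF = [P(Y=1) − p₀] / P(Y=1).
PAF = (0.1013 − 0.024443) / 0.1013 ≈ 0.7587

PAF ≈ 0.759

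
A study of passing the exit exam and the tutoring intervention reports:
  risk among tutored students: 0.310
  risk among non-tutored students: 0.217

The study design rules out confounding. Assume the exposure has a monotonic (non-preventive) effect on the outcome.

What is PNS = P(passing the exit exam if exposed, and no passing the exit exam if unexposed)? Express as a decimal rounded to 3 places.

Let p₁ = 0.31, p₀ = 0.217.
Under exogeneity and monotonicity, PNS = p₁ − p₀.
PNS = 0.31 − 0.217 = 0.093

PNS ≈ 0.093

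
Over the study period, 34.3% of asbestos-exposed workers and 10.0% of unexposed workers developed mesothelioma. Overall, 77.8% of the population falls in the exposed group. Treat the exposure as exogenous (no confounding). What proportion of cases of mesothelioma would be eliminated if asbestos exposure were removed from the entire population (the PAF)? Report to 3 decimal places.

PAF ≈ 0.654

p₁ = 0.343, p₀ = 0.1.
Overall risk P(Y=1) = π·p₁ + (1−π)·p₀ = 0.778×0.343 + 0.222×0.1 = 0.28905.
Under exogeneity, PAF = [P(Y=1) − p₀] / P(Y=1).
PAF = (0.28905 − 0.1) / 0.28905 ≈ 0.6540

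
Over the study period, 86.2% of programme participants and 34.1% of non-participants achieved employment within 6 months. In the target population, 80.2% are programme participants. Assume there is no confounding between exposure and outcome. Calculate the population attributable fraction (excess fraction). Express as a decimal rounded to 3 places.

PAF ≈ 0.551

p₁ = 0.862, p₀ = 0.341.
Overall risk P(Y=1) = π·p₁ + (1−π)·p₀ = 0.802×0.862 + 0.198×0.341 = 0.75884.
Under exogeneity, PAF = [P(Y=1) − p₀] / P(Y=1).
PAF = (0.75884 − 0.341) / 0.75884 ≈ 0.5506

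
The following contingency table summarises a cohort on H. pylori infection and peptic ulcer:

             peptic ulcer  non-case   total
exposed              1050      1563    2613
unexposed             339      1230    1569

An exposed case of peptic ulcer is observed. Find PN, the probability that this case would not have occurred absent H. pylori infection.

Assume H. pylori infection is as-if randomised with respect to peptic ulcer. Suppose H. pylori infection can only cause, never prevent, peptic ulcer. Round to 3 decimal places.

PN ≈ 0.462

p₁ = P(outcome | exposed) = 1050/2613 = 0.40184
p₀ = P(outcome | unexposed) = 339/1569 = 0.21606
Under exogeneity and monotonicity, PN = (p₁ − p₀) / p₁.
PN = (0.40184 − 0.21606) / 0.40184 = 0.18578 / 0.40184 ≈ 0.4623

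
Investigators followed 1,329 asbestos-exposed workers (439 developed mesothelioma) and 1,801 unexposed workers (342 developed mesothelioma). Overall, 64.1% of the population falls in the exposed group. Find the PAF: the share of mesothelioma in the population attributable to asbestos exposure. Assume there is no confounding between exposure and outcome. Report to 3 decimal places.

PAF ≈ 0.322

p₁ = P(outcome | exposed) = 439/1329 = 0.33032
p₀ = P(outcome | unexposed) = 342/1801 = 0.18989
Overall risk P(Y=1) = π·p₁ + (1−π)·p₀ = 0.641×0.33032 + 0.359×0.18989 = 0.27991.
Under exogeneity, PAF = [P(Y=1) − p₀] / P(Y=1).
PAF = (0.27991 − 0.18989) / 0.27991 ≈ 0.3216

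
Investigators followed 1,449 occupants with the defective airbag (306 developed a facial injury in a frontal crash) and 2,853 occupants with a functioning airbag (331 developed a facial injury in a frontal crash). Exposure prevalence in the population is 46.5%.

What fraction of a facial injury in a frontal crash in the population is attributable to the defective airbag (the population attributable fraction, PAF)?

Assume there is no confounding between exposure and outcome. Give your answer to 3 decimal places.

p₁ = P(outcome | exposed) = 306/1449 = 0.21118
p₀ = P(outcome | unexposed) = 331/2853 = 0.11602
Overall risk P(Y=1) = π·p₁ + (1−π)·p₀ = 0.465×0.21118 + 0.535×0.11602 = 0.16027.
Under exogeneity, PAF = [P(Y=1) − p₀] / P(Y=1).
PAF = (0.16027 − 0.11602) / 0.16027 ≈ 0.2761

PAF ≈ 0.276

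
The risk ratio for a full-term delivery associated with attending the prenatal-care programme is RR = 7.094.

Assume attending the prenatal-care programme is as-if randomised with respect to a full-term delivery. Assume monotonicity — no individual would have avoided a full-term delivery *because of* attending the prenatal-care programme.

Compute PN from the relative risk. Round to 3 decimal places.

Under exogeneity and monotonicity, PN = (RR − 1) / RR = 1 − 1/RR.
PN = (7.094 − 1) / 7.094 = 6.094 / 7.094 ≈ 0.8590

PN ≈ 0.859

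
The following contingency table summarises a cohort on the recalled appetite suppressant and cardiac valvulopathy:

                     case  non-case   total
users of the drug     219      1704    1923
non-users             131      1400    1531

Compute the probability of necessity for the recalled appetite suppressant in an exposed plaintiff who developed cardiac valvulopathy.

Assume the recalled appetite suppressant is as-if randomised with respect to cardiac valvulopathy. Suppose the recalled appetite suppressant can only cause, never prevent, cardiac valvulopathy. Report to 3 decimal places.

PN ≈ 0.249

p₁ = P(outcome | exposed) = 219/1923 = 0.11388
p₀ = P(outcome | unexposed) = 131/1531 = 0.085565
Under exogeneity and monotonicity, PN = (p₁ − p₀) / p₁.
PN = (0.11388 − 0.085565) / 0.11388 = 0.02832 / 0.11388 ≈ 0.2487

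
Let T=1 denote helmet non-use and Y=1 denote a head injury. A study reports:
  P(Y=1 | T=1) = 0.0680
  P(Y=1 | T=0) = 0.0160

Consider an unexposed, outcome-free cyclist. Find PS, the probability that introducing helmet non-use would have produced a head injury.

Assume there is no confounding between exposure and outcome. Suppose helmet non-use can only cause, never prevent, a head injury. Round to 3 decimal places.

Let p₁ = 0.068, p₀ = 0.016.
Under exogeneity and monotonicity, PS = (p₁ − p₀) / (1 − p₀).
PS = (0.068 − 0.016) / (1 − 0.016) = 0.052 / 0.984 ≈ 0.0528

PS ≈ 0.053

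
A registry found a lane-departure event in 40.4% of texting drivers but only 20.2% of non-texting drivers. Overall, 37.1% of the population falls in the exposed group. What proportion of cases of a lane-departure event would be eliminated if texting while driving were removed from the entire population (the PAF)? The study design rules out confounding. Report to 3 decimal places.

p₁ = 0.404, p₀ = 0.202.
Overall risk P(Y=1) = π·p₁ + (1−π)·p₀ = 0.371×0.404 + 0.629×0.202 = 0.27694.
Under exogeneity, PAF = [P(Y=1) − p₀] / P(Y=1).
PAF = (0.27694 − 0.202) / 0.27694 ≈ 0.2706

PAF ≈ 0.271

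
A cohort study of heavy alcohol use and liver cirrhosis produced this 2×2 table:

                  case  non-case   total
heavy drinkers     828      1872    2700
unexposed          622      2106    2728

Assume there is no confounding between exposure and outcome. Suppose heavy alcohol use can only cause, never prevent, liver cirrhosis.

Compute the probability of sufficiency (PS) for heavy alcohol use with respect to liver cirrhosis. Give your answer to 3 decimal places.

p₁ = P(outcome | exposed) = 828/2700 = 0.30667
p₀ = P(outcome | unexposed) = 622/2728 = 0.22801
Under exogeneity and monotonicity, PS = (p₁ − p₀) / (1 − p₀).
PS = (0.30667 − 0.22801) / (1 − 0.22801) = 0.078661 / 0.77199 ≈ 0.1019

PS ≈ 0.102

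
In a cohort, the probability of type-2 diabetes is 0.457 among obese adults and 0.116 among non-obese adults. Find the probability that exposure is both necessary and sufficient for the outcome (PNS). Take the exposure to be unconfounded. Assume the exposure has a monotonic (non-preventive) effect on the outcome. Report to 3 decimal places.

Let p₁ = 0.457, p₀ = 0.116.
Under exogeneity and monotonicity, PNS = p₁ − p₀.
PNS = 0.457 − 0.116 = 0.341

PNS ≈ 0.341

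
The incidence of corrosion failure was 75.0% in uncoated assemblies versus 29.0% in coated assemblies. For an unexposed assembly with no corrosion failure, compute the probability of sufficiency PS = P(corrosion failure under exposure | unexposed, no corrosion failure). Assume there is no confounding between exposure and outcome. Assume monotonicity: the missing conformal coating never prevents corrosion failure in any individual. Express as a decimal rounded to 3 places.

PS ≈ 0.648

p₁ = 0.75, p₀ = 0.29.
Under exogeneity and monotonicity, PS = (p₁ − p₀) / (1 − p₀).
PS = (0.75 − 0.29) / (1 − 0.29) = 0.46 / 0.71 ≈ 0.6479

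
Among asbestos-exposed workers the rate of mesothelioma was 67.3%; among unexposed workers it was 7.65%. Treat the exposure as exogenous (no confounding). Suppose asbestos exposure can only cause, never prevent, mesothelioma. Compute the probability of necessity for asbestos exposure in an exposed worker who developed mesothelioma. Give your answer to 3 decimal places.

PN ≈ 0.886

p₁ = 0.673, p₀ = 0.0765.
Under exogeneity and monotonicity, PN = (p₁ − p₀) / p₁.
PN = (0.673 − 0.0765) / 0.673 = 0.5965 / 0.673 ≈ 0.8863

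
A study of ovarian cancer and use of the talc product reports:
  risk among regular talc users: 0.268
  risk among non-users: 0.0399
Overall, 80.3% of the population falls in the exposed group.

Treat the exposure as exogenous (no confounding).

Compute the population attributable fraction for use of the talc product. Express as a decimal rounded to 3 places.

PAF ≈ 0.821

Let p₁ = 0.268, p₀ = 0.0399.
Overall risk P(Y=1) = π·p₁ + (1−π)·p₀ = 0.803×0.268 + 0.197×0.0399 = 0.22306.
Under exogeneity, PAF = [P(Y=1) − p₀] / P(Y=1).
PAF = (0.22306 − 0.0399) / 0.22306 ≈ 0.8211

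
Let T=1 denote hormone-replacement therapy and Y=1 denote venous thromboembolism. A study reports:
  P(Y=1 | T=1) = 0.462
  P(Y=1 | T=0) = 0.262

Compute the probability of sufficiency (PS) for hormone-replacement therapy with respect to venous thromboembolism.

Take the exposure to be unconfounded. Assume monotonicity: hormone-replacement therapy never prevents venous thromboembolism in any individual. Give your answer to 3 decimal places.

Let p₁ = 0.462, p₀ = 0.262.
Under exogeneity and monotonicity, PS = (p₁ − p₀) / (1 − p₀).
PS = (0.462 − 0.262) / (1 − 0.262) = 0.2 / 0.738 ≈ 0.2710

PS ≈ 0.271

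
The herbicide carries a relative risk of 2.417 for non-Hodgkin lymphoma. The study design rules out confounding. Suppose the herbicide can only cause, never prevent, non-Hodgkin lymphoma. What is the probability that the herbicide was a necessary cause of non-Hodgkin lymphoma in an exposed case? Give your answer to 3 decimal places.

PN ≈ 0.586

Under exogeneity and monotonicity, PN = (RR − 1) / RR = 1 − 1/RR.
PN = (2.417 − 1) / 2.417 = 1.417 / 2.417 ≈ 0.5863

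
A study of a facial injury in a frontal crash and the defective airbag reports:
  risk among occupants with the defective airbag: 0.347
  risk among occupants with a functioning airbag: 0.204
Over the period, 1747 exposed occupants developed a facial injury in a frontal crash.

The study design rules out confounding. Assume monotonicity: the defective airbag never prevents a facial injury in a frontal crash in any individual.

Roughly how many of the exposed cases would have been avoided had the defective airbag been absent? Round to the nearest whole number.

Let p₁ = 0.347, p₀ = 0.204.
PN = (p₁ − p₀)/p₁ = (0.347 − 0.204) / 0.347 ≈ 0.41210.
Attributable cases ≈ PN × (exposed cases) = 0.41210 × 1747 ≈ 719.95.

about 720 cases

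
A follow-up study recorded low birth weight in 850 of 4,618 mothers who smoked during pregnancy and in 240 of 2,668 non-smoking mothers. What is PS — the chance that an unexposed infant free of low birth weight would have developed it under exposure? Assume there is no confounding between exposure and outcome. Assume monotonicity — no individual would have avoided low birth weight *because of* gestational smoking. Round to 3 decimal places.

p₁ = P(outcome | exposed) = 850/4618 = 0.18406
p₀ = P(outcome | unexposed) = 240/2668 = 0.089955
Under exogeneity and monotonicity, PS = (p₁ − p₀) / (1 − p₀).
PS = (0.18406 − 0.089955) / (1 − 0.089955) = 0.094107 / 0.91004 ≈ 0.1034

PS ≈ 0.103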